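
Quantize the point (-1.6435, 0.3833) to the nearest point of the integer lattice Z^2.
(-2, 0)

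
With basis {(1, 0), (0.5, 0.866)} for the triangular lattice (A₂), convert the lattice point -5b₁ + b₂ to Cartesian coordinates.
(-4.5, 0.866)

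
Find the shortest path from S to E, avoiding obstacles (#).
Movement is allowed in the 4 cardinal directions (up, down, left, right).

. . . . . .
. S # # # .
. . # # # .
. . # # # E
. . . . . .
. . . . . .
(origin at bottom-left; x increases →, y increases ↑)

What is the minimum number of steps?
8
(one shortest path: (1, 4) → (1, 3) → (1, 2) → (1, 1) → (2, 1) → (3, 1) → (4, 1) → (5, 1) → (5, 2))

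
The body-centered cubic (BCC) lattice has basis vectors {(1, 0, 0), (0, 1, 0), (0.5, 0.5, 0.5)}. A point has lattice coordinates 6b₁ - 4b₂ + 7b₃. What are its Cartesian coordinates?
(9.5, -0.5, 3.5)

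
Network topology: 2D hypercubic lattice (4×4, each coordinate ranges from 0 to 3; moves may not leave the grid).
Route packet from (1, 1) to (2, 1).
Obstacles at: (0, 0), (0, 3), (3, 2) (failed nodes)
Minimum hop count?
1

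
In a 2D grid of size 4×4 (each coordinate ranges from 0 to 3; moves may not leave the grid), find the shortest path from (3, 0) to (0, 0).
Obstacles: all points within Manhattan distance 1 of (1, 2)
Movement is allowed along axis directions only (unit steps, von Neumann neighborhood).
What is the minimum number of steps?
3
(one shortest path: (3, 0) → (2, 0) → (1, 0) → (0, 0))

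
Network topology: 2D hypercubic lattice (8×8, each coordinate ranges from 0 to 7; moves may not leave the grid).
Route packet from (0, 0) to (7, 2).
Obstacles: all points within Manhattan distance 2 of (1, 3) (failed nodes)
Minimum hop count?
9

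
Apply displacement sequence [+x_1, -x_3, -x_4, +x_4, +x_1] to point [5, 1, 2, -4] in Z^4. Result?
(7, 1, 1, -4)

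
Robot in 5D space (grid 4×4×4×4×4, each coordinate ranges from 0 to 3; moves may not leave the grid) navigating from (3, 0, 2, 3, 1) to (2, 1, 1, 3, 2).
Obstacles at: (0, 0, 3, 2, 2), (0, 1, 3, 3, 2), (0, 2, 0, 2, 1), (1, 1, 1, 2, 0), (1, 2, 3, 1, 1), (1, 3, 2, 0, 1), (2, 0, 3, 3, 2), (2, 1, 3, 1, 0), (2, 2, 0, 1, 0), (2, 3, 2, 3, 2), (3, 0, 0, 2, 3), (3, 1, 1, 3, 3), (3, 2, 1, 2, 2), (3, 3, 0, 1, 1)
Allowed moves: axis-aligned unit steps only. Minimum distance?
4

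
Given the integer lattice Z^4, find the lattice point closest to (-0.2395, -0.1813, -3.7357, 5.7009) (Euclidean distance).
(0, 0, -4, 6)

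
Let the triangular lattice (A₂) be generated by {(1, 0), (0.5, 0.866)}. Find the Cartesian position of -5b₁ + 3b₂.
(-3.5, 2.598)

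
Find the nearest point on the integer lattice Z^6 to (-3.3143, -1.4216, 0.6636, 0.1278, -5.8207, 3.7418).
(-3, -1, 1, 0, -6, 4)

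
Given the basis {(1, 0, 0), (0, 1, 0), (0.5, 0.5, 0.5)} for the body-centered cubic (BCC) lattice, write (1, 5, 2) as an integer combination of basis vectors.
-b₁ + 3b₂ + 4b₃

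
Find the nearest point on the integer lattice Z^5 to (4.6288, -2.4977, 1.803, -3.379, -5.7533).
(5, -2, 2, -3, -6)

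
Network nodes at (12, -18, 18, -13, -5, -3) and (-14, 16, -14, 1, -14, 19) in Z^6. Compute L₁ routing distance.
137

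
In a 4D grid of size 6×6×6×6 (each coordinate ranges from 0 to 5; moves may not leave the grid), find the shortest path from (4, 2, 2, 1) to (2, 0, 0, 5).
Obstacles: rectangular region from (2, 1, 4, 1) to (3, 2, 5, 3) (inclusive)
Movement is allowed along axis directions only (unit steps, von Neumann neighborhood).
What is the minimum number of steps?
10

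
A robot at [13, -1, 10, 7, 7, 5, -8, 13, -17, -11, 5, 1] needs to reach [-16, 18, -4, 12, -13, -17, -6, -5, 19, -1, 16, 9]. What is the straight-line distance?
64.9307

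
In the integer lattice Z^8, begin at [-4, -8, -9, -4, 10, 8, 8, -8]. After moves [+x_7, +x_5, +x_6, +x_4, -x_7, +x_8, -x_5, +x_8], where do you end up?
(-4, -8, -9, -3, 10, 9, 8, -6)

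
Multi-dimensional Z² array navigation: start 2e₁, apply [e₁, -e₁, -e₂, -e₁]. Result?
(1, -1)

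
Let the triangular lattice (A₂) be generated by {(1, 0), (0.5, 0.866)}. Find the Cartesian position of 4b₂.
(2, 3.464)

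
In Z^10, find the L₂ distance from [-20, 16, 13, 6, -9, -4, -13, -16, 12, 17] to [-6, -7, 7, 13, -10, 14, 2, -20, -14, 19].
45.3431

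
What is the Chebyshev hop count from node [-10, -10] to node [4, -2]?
14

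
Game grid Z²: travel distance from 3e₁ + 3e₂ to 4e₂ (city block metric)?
4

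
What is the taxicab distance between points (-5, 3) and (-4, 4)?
2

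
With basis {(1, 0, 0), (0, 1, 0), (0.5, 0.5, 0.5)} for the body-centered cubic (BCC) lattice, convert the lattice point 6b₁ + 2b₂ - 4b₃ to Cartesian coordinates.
(4, 0, -2)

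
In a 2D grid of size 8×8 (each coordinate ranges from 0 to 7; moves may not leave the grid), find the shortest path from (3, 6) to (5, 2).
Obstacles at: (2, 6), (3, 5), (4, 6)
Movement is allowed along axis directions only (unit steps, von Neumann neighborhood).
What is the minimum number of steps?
8
(one shortest path: (3, 6) → (3, 7) → (4, 7) → (5, 7) → (5, 6) → (5, 5) → (5, 4) → (5, 3) → (5, 2))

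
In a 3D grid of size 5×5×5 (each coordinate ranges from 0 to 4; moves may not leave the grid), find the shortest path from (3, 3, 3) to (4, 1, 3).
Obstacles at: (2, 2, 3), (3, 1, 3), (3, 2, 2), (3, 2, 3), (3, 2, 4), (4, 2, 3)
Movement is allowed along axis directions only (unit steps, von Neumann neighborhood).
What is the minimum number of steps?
5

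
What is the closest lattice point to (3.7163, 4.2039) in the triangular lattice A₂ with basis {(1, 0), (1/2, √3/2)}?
(3.5, 4.33)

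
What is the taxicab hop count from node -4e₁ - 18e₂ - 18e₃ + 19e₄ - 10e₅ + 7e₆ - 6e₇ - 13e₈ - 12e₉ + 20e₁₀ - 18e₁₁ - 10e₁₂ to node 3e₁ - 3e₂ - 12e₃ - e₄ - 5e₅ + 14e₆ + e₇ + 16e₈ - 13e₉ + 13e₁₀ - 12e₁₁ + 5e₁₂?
125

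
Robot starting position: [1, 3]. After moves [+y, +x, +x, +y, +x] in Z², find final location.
(4, 5)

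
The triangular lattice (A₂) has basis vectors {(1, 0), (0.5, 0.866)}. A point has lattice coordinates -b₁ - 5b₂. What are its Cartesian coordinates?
(-3.5, -4.33)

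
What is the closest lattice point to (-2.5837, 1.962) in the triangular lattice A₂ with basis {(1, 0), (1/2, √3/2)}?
(-3, 1.732)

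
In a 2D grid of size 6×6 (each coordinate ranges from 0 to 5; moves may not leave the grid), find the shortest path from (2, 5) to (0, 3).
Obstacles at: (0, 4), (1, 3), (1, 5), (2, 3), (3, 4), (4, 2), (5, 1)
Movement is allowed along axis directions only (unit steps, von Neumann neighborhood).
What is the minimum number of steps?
10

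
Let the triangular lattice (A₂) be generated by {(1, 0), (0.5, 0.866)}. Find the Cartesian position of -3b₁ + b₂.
(-2.5, 0.866)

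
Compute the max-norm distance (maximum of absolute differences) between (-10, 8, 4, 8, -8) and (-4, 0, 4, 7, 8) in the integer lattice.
16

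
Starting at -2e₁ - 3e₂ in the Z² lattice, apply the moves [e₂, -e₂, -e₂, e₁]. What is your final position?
(-1, -4)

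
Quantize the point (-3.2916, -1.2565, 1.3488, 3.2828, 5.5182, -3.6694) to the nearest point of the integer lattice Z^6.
(-3, -1, 1, 3, 6, -4)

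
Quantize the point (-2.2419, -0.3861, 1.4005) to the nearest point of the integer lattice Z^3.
(-2, 0, 1)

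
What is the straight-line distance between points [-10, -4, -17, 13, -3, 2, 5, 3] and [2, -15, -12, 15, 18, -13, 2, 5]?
31.1929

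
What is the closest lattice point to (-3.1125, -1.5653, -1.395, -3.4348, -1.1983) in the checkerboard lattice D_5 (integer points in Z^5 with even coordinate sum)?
(-3, -2, -1, -3, -1)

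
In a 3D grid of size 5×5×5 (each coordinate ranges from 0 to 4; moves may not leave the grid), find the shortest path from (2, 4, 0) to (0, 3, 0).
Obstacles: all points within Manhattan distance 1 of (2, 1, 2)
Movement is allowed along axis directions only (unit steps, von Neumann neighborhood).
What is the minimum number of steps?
3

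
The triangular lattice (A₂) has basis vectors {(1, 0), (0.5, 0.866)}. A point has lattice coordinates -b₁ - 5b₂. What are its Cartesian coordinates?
(-3.5, -4.33)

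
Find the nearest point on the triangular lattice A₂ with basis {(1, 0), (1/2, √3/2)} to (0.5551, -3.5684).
(1, -3.464)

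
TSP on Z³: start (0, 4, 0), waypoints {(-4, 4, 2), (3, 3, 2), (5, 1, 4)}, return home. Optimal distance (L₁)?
32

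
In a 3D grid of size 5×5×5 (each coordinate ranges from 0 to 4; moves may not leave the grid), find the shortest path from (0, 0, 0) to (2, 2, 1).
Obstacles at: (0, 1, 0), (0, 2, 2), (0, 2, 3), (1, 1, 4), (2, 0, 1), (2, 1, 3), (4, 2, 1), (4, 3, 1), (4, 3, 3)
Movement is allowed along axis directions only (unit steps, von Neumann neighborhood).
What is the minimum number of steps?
5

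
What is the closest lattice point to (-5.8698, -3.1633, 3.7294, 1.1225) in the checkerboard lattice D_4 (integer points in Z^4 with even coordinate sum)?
(-6, -3, 4, 1)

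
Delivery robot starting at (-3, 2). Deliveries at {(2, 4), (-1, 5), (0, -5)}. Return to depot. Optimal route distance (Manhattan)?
30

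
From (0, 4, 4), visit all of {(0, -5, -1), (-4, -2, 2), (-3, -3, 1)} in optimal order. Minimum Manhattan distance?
22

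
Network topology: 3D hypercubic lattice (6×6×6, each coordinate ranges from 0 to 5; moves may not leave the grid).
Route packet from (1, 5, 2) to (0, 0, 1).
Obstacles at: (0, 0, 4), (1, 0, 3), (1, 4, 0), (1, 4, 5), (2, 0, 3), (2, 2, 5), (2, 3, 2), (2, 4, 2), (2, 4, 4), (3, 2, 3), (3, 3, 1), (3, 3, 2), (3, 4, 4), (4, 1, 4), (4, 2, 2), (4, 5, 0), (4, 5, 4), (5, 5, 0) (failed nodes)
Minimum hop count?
7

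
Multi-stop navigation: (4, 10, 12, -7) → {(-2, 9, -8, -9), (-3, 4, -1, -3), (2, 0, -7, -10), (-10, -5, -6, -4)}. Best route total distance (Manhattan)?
88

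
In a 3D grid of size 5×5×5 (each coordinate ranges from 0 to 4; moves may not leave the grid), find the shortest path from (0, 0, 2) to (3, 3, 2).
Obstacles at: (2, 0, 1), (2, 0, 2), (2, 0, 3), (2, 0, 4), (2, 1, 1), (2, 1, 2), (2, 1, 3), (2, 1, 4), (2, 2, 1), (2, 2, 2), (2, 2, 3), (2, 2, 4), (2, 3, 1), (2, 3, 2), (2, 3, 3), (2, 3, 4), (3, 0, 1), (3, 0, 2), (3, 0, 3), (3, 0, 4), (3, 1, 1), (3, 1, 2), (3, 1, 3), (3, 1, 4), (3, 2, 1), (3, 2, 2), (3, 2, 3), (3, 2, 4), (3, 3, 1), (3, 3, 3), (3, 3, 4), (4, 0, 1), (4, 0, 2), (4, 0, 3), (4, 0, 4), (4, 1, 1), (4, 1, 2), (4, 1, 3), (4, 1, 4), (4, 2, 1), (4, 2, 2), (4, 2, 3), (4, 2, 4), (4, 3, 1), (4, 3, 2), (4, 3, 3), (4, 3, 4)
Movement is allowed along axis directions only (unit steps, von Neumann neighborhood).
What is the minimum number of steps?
8
(one shortest path: (0, 0, 2) → (1, 0, 2) → (1, 1, 2) → (1, 2, 2) → (1, 3, 2) → (1, 4, 2) → (2, 4, 2) → (3, 4, 2) → (3, 3, 2))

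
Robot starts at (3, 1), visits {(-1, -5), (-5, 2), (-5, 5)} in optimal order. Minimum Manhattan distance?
24
(one optimal route: (3, 1) → (-1, -5) → (-5, 2) → (-5, 5))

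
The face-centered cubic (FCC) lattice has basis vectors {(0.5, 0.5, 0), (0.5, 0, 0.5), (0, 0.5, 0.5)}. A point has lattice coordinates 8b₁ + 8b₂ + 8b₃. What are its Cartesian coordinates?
(8, 8, 8)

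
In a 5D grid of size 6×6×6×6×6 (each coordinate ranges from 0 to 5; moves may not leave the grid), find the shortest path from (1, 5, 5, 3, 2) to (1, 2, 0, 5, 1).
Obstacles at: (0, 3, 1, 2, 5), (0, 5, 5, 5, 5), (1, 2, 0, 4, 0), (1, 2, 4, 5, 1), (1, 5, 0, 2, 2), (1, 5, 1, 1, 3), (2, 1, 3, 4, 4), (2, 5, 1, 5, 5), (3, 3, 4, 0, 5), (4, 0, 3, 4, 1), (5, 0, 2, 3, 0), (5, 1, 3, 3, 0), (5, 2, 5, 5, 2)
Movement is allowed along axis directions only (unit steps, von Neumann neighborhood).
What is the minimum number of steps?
11
(one shortest path: (1, 5, 5, 3, 2) → (1, 4, 5, 3, 2) → (1, 3, 5, 3, 2) → (1, 2, 5, 3, 2) → (1, 2, 4, 3, 2) → (1, 2, 3, 3, 2) → (1, 2, 2, 3, 2) → (1, 2, 1, 3, 2) → (1, 2, 0, 3, 2) → (1, 2, 0, 4, 2) → (1, 2, 0, 5, 2) → (1, 2, 0, 5, 1))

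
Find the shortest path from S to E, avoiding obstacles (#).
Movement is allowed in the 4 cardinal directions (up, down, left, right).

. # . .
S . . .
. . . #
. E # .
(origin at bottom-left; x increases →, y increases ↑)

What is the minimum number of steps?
3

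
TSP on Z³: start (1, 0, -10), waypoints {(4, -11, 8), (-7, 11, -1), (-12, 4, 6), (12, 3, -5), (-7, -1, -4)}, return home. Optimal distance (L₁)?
136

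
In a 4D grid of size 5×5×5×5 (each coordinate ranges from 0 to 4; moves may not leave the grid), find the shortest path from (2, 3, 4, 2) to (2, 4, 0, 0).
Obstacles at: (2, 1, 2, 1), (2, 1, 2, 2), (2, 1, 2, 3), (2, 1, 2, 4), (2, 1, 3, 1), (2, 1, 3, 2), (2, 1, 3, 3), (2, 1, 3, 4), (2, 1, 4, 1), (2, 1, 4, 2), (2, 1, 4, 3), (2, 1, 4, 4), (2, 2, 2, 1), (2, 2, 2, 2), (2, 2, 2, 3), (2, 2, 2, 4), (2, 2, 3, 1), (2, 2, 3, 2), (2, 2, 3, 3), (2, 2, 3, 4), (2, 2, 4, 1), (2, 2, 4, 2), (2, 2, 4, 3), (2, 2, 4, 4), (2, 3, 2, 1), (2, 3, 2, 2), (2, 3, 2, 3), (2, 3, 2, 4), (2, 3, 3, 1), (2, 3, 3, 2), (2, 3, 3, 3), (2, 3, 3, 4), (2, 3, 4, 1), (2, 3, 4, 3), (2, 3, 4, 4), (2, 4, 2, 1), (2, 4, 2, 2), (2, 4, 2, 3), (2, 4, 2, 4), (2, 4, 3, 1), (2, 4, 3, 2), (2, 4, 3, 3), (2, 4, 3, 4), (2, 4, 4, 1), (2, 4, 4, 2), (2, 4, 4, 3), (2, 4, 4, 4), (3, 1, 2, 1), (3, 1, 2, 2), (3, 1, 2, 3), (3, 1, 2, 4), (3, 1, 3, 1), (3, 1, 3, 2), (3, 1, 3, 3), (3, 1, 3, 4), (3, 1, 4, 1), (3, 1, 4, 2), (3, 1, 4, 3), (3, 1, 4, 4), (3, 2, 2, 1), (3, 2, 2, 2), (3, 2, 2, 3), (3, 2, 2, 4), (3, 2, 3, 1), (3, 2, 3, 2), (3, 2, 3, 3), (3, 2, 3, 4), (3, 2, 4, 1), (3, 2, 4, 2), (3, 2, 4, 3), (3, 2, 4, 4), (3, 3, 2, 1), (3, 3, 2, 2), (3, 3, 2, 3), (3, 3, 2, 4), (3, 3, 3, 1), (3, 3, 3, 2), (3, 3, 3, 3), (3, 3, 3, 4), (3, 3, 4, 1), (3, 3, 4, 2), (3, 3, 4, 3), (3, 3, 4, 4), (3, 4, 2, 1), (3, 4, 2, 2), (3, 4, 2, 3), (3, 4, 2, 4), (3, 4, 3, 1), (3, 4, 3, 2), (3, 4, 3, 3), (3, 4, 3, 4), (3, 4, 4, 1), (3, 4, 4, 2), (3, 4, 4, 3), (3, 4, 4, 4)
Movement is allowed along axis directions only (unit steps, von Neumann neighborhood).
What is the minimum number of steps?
9
(one shortest path: (2, 3, 4, 2) → (1, 3, 4, 2) → (1, 4, 4, 2) → (1, 4, 3, 2) → (1, 4, 2, 2) → (1, 4, 1, 2) → (2, 4, 1, 2) → (2, 4, 0, 2) → (2, 4, 0, 1) → (2, 4, 0, 0))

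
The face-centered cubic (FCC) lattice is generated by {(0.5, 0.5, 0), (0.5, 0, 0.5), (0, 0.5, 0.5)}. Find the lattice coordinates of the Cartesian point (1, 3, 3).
b₁ + b₂ + 5b₃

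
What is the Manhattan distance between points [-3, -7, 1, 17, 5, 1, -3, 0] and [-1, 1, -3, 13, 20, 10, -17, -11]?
67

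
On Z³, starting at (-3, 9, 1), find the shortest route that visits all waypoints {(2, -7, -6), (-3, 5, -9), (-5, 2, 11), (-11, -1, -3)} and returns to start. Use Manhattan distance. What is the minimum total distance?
98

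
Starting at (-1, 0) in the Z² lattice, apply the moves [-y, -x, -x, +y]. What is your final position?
(-3, 0)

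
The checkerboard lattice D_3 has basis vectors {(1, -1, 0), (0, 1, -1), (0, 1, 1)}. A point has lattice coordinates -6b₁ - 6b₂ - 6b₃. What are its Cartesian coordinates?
(-6, -6, 0)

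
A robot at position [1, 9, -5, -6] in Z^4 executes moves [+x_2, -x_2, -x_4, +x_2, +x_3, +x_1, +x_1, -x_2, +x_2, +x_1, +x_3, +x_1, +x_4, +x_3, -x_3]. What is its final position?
(5, 10, -3, -6)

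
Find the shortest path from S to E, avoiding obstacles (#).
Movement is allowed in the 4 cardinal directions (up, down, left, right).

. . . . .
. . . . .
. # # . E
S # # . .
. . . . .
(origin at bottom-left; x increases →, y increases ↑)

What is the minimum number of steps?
7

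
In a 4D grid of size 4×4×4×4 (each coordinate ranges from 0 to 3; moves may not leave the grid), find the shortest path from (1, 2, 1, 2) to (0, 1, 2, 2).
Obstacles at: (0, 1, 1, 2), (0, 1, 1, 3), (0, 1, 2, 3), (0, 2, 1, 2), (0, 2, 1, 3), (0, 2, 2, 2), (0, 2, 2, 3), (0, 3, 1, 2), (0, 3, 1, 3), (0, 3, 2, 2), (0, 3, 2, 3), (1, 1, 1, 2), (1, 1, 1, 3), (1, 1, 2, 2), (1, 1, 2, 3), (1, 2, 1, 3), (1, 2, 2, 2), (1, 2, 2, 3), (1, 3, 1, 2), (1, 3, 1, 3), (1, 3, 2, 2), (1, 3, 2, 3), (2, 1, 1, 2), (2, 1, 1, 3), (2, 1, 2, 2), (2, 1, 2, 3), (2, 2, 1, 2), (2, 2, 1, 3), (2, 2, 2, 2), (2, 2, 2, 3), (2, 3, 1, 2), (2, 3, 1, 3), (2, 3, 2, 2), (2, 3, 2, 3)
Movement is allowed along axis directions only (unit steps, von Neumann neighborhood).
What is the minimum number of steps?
5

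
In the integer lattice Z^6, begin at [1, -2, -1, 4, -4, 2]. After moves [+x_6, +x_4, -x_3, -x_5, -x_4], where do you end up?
(1, -2, -2, 4, -5, 3)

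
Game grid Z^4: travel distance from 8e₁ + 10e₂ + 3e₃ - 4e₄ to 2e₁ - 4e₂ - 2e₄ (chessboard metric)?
14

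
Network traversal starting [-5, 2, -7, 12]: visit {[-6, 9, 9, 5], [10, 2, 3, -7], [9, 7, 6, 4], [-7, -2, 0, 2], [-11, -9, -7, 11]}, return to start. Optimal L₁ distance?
150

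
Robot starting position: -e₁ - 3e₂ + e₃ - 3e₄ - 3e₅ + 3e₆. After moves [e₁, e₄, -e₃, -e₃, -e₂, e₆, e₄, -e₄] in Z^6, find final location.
(0, -4, -1, -2, -3, 4)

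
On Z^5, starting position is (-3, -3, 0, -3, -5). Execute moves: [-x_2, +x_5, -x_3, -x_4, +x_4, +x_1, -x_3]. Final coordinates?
(-2, -4, -2, -3, -4)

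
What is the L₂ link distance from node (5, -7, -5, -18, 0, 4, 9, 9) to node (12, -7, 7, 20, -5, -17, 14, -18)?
53.4509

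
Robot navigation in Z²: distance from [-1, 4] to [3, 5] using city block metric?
5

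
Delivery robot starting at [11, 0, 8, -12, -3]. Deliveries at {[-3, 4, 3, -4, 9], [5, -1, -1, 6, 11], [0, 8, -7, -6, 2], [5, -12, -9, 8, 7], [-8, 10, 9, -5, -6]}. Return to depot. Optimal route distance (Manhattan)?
218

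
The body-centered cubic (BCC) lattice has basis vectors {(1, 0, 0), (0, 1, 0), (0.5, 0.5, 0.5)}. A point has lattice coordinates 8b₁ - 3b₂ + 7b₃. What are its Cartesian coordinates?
(11.5, 0.5, 3.5)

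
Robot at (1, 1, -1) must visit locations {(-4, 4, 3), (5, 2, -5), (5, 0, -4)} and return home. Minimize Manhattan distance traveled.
42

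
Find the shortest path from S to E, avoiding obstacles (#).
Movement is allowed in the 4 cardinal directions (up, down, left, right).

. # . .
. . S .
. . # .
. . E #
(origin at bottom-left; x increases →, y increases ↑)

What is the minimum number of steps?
4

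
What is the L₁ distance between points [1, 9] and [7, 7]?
8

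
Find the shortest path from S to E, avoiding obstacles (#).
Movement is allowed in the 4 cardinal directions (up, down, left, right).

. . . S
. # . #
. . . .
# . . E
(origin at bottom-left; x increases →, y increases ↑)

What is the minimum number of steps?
5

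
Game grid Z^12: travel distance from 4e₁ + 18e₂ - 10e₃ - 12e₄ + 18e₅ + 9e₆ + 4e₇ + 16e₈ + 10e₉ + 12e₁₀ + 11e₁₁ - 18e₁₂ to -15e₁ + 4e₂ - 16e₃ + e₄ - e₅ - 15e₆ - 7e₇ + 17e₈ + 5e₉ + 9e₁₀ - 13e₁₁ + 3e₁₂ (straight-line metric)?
53.591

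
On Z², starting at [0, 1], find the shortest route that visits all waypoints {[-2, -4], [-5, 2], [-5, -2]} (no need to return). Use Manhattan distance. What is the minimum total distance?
15
(one optimal route: (0, 1) → (-5, 2) → (-5, -2) → (-2, -4))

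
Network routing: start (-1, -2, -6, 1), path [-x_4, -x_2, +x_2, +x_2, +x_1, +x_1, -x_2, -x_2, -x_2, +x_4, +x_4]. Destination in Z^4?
(1, -4, -6, 2)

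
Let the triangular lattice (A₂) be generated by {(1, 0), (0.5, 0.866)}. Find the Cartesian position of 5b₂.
(2.5, 4.33)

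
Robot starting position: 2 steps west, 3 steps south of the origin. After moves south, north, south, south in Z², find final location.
(-2, -5)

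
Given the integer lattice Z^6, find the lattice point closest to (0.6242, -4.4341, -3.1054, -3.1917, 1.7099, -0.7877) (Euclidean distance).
(1, -4, -3, -3, 2, -1)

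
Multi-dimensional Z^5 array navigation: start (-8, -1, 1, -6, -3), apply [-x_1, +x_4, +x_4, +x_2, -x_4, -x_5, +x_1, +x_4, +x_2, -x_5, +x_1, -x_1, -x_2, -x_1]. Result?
(-9, 0, 1, -4, -5)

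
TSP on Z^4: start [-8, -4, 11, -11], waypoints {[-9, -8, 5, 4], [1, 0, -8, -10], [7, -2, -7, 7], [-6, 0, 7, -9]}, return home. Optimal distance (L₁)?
124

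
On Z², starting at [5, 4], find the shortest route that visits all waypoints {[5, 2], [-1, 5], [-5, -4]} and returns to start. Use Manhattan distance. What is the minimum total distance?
38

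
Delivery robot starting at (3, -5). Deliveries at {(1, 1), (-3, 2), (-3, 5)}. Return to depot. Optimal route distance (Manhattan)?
32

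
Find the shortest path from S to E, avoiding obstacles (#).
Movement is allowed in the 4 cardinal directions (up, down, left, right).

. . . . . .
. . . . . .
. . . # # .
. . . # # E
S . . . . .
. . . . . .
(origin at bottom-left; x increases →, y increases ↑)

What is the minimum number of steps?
6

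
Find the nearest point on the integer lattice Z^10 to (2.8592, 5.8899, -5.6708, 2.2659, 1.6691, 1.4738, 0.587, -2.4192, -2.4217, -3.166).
(3, 6, -6, 2, 2, 1, 1, -2, -2, -3)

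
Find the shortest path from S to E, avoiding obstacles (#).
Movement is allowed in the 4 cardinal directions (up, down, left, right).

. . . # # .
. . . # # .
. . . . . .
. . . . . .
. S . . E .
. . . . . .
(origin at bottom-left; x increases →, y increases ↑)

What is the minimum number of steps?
3
(one shortest path: (1, 1) → (2, 1) → (3, 1) → (4, 1))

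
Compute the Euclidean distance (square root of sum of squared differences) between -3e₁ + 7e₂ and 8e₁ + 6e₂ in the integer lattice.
11.0454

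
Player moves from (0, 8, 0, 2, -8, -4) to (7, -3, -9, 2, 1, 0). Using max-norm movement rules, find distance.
11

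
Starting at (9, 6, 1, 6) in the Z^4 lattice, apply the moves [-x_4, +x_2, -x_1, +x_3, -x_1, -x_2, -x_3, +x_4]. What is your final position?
(7, 6, 1, 6)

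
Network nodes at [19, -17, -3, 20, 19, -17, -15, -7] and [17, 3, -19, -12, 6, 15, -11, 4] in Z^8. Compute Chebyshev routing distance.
32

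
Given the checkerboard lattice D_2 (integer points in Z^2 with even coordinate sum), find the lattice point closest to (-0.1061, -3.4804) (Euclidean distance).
(0, -4)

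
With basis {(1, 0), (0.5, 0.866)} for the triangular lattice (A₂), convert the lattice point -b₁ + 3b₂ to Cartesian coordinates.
(0.5, 2.598)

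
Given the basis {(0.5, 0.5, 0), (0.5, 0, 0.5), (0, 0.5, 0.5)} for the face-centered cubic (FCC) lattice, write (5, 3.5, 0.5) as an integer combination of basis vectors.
8b₁ + 2b₂ - b₃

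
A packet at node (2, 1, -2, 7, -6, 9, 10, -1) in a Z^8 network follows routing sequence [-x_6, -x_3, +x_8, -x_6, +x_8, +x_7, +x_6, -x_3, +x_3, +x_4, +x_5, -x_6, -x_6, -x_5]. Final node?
(2, 1, -3, 8, -6, 6, 11, 1)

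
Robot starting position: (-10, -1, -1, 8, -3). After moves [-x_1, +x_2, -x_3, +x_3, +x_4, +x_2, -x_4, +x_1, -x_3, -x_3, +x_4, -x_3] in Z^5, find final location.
(-10, 1, -4, 9, -3)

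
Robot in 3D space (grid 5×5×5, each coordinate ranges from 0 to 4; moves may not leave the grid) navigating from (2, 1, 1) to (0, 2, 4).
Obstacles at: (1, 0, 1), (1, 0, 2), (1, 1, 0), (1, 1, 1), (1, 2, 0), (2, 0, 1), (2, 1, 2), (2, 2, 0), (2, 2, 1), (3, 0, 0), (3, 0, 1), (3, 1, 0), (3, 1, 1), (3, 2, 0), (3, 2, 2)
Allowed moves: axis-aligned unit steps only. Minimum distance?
10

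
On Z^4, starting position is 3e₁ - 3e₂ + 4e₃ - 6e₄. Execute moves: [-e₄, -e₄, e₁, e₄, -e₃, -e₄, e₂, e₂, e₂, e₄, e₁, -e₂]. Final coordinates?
(5, -1, 3, -7)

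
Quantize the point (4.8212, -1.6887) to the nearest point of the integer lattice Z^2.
(5, -2)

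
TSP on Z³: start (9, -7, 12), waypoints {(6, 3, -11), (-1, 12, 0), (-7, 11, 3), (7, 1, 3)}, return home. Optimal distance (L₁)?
116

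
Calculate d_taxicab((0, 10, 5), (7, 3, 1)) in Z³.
18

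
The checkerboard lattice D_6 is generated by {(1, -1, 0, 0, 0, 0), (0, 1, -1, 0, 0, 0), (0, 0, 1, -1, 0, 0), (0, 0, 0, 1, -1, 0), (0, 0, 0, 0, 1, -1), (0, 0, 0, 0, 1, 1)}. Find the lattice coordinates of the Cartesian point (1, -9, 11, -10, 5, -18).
b₁ - 8b₂ + 3b₃ - 7b₄ + 8b₅ - 10b₆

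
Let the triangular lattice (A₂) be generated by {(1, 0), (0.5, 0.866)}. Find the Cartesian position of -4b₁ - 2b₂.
(-5, -1.732)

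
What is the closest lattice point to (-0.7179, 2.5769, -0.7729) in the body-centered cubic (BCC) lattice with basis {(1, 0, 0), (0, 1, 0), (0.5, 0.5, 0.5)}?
(-0.5, 2.5, -0.5)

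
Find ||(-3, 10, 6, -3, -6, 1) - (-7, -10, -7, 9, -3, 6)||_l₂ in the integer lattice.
27.6225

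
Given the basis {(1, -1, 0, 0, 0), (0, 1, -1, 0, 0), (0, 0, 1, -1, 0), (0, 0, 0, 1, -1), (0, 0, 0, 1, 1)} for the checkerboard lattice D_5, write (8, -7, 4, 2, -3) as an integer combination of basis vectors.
8b₁ + b₂ + 5b₃ + 5b₄ + 2b₅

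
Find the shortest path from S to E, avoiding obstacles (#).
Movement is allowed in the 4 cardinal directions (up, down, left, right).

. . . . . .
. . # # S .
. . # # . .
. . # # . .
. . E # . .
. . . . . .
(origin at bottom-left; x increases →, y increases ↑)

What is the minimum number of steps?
7
(one shortest path: (4, 4) → (4, 3) → (4, 2) → (4, 1) → (4, 0) → (3, 0) → (2, 0) → (2, 1))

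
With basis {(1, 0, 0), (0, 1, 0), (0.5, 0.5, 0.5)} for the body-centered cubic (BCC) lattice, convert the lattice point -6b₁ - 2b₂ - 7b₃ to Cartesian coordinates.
(-9.5, -5.5, -3.5)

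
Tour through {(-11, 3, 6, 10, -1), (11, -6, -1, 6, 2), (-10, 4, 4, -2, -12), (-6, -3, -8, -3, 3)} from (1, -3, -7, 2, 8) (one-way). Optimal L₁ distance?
127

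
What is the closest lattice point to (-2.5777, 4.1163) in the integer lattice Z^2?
(-3, 4)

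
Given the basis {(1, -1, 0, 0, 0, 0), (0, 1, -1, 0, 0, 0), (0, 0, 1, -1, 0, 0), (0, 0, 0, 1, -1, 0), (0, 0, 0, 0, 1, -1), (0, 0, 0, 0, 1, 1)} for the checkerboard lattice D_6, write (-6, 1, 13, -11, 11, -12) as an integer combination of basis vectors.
-6b₁ - 5b₂ + 8b₃ - 3b₄ + 10b₅ - 2b₆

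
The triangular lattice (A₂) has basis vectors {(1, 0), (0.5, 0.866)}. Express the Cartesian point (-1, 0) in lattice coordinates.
-b₁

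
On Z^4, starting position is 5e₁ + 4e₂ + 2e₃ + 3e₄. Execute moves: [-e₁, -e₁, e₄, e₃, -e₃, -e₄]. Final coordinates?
(3, 4, 2, 3)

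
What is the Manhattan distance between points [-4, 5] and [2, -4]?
15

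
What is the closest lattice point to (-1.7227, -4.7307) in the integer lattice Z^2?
(-2, -5)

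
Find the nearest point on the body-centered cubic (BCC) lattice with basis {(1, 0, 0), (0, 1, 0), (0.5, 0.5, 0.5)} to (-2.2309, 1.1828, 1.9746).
(-2, 1, 2)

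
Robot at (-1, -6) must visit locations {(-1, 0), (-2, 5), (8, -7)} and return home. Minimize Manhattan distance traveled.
44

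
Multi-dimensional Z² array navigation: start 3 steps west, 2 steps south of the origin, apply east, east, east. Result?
(0, -2)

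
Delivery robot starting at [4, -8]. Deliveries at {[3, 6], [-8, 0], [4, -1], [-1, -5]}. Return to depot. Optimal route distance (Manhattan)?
52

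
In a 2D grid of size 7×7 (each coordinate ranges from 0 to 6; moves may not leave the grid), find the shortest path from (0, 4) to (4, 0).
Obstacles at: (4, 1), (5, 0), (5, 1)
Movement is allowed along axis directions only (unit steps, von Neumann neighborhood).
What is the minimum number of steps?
8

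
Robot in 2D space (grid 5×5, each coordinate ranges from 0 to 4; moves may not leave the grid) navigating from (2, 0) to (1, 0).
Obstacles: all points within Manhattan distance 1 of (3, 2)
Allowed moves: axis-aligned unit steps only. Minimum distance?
1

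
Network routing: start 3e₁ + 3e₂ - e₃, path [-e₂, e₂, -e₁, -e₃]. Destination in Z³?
(2, 3, -2)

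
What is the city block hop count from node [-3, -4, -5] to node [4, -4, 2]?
14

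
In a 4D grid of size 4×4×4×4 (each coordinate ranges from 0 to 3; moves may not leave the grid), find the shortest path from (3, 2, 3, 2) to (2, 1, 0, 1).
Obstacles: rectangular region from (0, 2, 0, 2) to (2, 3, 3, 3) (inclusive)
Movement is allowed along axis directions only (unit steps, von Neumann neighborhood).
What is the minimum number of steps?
6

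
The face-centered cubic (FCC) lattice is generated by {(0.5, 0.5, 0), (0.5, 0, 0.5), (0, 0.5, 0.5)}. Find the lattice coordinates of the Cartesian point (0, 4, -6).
10b₁ - 10b₂ - 2b₃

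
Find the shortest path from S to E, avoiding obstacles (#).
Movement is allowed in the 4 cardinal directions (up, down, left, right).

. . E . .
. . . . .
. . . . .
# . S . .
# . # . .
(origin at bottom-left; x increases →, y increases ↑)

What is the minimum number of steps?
3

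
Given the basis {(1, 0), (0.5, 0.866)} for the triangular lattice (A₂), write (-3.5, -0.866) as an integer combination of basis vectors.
-3b₁ - b₂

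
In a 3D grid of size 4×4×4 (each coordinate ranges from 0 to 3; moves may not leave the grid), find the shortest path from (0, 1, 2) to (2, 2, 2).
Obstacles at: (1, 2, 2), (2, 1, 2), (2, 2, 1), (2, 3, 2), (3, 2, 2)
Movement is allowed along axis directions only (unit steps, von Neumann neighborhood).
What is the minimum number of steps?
5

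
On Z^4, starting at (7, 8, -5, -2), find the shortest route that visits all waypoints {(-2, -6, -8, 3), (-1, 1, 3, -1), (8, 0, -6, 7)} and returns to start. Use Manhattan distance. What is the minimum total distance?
88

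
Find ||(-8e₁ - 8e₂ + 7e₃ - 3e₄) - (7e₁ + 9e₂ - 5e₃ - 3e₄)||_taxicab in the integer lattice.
44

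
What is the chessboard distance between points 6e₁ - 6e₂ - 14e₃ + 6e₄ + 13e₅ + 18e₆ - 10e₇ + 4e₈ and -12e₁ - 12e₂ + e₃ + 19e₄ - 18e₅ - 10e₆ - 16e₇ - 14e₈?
31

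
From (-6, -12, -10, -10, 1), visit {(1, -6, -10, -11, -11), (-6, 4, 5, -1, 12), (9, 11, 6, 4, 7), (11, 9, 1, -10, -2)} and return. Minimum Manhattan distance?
188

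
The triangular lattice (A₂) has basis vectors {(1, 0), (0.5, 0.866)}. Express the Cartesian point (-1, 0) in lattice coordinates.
-b₁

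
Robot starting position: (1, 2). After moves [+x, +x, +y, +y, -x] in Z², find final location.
(2, 4)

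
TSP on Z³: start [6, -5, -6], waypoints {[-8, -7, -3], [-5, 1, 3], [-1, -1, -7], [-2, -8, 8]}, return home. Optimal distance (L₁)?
82
(one optimal route: (6, -5, -6) → (-8, -7, -3) → (-2, -8, 8) → (-5, 1, 3) → (-1, -1, -7) → (6, -5, -6))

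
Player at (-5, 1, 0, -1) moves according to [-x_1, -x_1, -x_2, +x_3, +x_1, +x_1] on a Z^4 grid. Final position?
(-5, 0, 1, -1)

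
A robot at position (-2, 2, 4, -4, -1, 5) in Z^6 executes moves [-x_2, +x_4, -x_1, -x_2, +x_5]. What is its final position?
(-3, 0, 4, -3, 0, 5)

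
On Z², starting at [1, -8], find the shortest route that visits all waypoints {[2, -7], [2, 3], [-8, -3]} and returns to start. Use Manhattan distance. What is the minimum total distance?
42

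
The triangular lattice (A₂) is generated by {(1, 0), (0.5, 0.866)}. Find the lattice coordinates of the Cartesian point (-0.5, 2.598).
-2b₁ + 3b₂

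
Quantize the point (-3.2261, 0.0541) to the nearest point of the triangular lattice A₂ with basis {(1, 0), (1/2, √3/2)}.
(-3, 0)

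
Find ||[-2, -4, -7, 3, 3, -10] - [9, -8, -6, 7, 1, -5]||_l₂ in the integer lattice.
13.5277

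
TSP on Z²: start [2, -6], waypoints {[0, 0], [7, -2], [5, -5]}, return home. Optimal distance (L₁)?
26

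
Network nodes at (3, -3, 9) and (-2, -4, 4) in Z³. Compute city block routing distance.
11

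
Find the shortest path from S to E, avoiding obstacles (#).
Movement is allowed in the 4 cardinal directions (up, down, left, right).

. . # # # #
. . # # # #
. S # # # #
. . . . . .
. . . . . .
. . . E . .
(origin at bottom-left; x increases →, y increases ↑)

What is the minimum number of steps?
5
(one shortest path: (1, 3) → (1, 2) → (2, 2) → (3, 2) → (3, 1) → (3, 0))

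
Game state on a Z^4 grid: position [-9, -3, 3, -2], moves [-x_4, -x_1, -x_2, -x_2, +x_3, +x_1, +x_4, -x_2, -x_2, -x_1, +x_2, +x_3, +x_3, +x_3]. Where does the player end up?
(-10, -6, 7, -2)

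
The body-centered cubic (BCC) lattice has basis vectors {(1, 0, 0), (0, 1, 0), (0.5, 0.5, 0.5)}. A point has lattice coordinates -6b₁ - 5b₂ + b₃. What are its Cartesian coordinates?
(-5.5, -4.5, 0.5)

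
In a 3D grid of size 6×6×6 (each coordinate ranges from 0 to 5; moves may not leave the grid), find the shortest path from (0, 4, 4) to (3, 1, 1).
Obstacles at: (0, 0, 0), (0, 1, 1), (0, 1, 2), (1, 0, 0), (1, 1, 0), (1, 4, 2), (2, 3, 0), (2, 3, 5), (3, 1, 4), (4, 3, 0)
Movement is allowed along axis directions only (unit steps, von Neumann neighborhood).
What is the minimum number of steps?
9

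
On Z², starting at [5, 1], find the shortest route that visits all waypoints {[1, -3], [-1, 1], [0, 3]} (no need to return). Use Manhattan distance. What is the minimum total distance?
16
(one optimal route: (5, 1) → (-1, 1) → (0, 3) → (1, -3))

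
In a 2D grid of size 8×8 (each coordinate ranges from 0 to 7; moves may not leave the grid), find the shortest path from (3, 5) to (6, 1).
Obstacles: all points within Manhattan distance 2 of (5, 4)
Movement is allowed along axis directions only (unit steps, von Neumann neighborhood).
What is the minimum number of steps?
9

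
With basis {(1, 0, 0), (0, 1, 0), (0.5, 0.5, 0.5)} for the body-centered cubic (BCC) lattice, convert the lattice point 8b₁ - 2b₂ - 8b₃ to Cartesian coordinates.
(4, -6, -4)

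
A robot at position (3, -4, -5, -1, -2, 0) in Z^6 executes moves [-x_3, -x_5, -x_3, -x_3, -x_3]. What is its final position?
(3, -4, -9, -1, -3, 0)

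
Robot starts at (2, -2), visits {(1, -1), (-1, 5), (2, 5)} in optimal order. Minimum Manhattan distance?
12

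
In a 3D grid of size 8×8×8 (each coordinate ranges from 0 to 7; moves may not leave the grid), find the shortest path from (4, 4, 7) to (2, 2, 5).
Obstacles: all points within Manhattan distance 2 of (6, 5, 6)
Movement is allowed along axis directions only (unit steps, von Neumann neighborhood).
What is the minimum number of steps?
6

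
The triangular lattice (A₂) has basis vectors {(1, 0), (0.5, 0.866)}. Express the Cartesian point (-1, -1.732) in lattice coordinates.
-2b₂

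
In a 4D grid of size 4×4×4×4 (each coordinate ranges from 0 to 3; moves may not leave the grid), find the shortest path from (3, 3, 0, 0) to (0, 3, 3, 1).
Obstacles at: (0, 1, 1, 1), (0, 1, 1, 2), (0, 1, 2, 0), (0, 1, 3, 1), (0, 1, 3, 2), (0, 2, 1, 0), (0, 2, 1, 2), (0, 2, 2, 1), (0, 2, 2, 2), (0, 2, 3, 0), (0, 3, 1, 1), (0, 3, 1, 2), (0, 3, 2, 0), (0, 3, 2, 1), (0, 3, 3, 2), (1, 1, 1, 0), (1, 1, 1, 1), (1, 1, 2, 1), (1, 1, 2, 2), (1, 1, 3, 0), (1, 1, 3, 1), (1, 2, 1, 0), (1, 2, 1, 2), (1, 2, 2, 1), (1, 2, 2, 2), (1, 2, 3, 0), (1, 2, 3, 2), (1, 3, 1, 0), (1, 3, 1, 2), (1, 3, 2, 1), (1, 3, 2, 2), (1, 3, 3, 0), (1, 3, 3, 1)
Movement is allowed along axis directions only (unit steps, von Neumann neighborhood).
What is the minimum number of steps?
9
(one shortest path: (3, 3, 0, 0) → (2, 3, 0, 0) → (2, 2, 0, 0) → (2, 2, 1, 0) → (2, 2, 2, 0) → (2, 2, 3, 0) → (2, 2, 3, 1) → (1, 2, 3, 1) → (0, 2, 3, 1) → (0, 3, 3, 1))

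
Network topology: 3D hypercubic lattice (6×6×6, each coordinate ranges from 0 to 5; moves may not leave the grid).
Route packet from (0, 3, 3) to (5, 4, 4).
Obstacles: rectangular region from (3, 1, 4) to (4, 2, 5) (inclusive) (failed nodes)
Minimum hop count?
7
(one shortest path: (0, 3, 3) → (1, 3, 3) → (2, 3, 3) → (3, 3, 3) → (4, 3, 3) → (5, 3, 3) → (5, 4, 3) → (5, 4, 4))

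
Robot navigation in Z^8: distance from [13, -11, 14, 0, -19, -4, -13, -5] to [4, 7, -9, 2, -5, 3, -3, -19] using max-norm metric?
23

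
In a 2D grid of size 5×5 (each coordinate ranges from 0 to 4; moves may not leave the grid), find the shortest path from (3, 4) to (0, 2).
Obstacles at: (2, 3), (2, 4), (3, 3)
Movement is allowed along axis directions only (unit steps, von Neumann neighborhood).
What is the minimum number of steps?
7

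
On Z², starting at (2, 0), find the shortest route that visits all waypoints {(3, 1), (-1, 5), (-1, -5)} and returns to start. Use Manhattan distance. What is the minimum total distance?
28
(one optimal route: (2, 0) → (3, 1) → (-1, 5) → (-1, -5) → (2, 0))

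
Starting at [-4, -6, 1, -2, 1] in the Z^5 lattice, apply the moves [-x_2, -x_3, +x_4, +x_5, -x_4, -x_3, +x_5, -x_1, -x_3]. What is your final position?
(-5, -7, -2, -2, 3)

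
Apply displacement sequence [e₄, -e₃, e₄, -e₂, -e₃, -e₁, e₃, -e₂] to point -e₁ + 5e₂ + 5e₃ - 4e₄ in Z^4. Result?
(-2, 3, 4, -2)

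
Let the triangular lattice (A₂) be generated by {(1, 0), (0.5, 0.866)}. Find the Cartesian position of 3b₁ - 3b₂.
(1.5, -2.598)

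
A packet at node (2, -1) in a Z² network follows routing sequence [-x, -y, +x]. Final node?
(2, -2)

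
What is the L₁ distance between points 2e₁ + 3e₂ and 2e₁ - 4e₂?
7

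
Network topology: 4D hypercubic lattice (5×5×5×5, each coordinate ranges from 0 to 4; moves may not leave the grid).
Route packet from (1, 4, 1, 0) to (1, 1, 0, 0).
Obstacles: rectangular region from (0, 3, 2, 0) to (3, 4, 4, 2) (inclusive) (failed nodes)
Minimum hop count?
4
(one shortest path: (1, 4, 1, 0) → (1, 3, 1, 0) → (1, 2, 1, 0) → (1, 1, 1, 0) → (1, 1, 0, 0))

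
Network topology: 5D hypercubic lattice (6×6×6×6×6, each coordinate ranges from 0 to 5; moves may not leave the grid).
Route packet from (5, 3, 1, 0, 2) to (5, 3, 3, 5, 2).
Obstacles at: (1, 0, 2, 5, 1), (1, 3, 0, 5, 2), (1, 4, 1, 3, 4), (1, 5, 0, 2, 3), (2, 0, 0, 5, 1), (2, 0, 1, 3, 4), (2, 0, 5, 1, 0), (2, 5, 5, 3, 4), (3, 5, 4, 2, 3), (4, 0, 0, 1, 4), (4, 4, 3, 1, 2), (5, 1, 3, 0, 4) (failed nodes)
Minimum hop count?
7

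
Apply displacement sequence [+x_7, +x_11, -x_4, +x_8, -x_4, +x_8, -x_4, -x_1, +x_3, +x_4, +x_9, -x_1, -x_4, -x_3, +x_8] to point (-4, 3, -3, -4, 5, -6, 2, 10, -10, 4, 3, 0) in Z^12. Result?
(-6, 3, -3, -7, 5, -6, 3, 13, -9, 4, 4, 0)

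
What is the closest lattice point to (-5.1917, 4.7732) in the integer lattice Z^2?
(-5, 5)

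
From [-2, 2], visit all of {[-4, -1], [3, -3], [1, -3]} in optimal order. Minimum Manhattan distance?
14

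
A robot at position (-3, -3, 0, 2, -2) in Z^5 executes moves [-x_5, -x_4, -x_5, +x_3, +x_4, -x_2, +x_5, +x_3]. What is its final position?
(-3, -4, 2, 2, -3)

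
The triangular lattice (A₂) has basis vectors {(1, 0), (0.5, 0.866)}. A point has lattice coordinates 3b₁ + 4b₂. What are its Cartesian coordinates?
(5, 3.464)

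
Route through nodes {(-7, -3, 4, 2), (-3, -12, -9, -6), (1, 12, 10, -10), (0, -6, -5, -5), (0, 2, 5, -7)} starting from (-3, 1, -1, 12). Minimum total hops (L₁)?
110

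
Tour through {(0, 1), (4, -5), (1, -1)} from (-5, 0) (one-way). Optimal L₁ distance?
16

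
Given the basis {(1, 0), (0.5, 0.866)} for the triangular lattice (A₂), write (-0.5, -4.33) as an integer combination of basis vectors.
2b₁ - 5b₂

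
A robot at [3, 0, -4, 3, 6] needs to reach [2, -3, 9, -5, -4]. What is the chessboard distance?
13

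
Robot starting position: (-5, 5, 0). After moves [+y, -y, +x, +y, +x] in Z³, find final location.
(-3, 6, 0)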